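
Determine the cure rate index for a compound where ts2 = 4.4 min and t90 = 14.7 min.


CRI = 100 / (t90 - ts2)
= 100 / (14.7 - 4.4)
= 100 / 10.3
= 9.71 min^-1

9.71 min^-1


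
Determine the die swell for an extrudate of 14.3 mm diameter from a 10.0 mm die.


Die swell ratio = D_extrudate / D_die
= 14.3 / 10.0
= 1.43

Die swell = 1.43


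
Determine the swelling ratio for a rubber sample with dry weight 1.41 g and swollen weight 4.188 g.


Q = W_swollen / W_dry
Q = 4.188 / 1.41
Q = 2.97

Q = 2.97


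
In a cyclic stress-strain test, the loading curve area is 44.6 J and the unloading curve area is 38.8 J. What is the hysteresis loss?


Hysteresis loss = loading - unloading
= 44.6 - 38.8
= 5.8 J

5.8 J


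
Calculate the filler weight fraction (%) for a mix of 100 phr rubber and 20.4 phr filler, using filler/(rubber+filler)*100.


Filler % = filler / (rubber + filler) * 100
= 20.4 / (100 + 20.4) * 100
= 20.4 / 120.4 * 100
= 16.94%

16.94%


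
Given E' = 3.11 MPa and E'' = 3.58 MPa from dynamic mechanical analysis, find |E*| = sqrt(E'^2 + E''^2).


|E*| = sqrt(E'^2 + E''^2)
= sqrt(3.11^2 + 3.58^2)
= sqrt(9.6721 + 12.8164)
= 4.742 MPa

4.742 MPa


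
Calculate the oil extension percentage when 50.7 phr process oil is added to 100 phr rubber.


Oil % = oil / (100 + oil) * 100
= 50.7 / (100 + 50.7) * 100
= 50.7 / 150.7 * 100
= 33.64%

33.64%


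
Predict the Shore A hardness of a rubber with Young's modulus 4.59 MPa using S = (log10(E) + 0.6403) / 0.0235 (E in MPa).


log10(E) = 0.0235*S - 0.6403  =>  S = (log10(E) + 0.6403) / 0.0235
log10(4.59) = 0.661813
S = (0.661813 + 0.6403) / 0.0235 = 1.302113 / 0.0235
S = 55.4

Shore A = 55.4


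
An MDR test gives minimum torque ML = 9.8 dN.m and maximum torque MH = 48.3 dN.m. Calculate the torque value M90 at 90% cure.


M90 = ML + 0.9 * (MH - ML)
M90 = 9.8 + 0.9 * (48.3 - 9.8)
M90 = 9.8 + 0.9 * 38.5
M90 = 44.45 dN.m

44.45 dN.m


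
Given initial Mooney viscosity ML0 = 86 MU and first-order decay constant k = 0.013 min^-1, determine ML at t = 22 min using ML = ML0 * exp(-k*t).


ML = ML0 * exp(-k * t)
ML = 86 * exp(-0.013 * 22)
ML = 86 * 0.7513
ML = 64.61 MU

64.61 MU


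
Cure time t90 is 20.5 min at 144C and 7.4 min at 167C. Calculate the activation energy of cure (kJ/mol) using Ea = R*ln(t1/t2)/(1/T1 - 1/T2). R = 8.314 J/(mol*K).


T1 = 417.15 K, T2 = 440.15 K
1/T1 - 1/T2 = 1.2527e-04
ln(t1/t2) = ln(20.5/7.4) = 1.0189
Ea = 8.314 * 1.0189 / 1.2527e-04 = 67627.8892 J/mol
Ea = 67.63 kJ/mol

67.63 kJ/mol


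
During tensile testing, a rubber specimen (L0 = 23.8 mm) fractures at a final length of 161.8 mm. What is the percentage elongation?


Elongation = (Lf - L0) / L0 * 100
= (161.8 - 23.8) / 23.8 * 100
= 138.0 / 23.8 * 100
= 579.8%

579.8%


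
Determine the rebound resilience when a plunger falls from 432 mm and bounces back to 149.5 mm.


Resilience = h_rebound / h_drop * 100
= 149.5 / 432 * 100
= 34.6%

34.6%


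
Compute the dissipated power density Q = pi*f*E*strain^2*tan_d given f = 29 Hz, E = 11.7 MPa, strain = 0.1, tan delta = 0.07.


Q = pi * f * E * strain^2 * tan_d
= pi * 29 * 11.7 * 0.1^2 * 0.07
= pi * 29 * 11.7 * 0.0100 * 0.07
= 0.7462

Q = 0.7462


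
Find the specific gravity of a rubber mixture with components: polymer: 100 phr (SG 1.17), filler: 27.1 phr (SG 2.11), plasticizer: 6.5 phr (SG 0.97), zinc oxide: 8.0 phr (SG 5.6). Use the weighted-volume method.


Sum of weights = 141.6
Volume contributions:
  polymer: 100/1.17 = 85.4701
  filler: 27.1/2.11 = 12.8436
  plasticizer: 6.5/0.97 = 6.7010
  zinc oxide: 8.0/5.6 = 1.4286
Sum of volumes = 106.4433
SG = 141.6 / 106.4433 = 1.33

SG = 1.33


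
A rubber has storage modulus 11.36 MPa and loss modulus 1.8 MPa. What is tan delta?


tan delta = E'' / E'
= 1.8 / 11.36
= 0.1585

tan delta = 0.1585


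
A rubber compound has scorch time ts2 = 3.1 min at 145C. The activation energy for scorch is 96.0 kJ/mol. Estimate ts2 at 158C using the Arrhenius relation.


Convert temperatures: T1 = 145 + 273.15 = 418.15 K, T2 = 158 + 273.15 = 431.15 K
ts2_new = 3.1 * exp(96000 / 8.314 * (1/431.15 - 1/418.15))
1/T2 - 1/T1 = -7.2108e-05
ts2_new = 1.35 min

1.35 min


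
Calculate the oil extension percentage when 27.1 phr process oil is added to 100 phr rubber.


Oil % = oil / (100 + oil) * 100
= 27.1 / (100 + 27.1) * 100
= 27.1 / 127.1 * 100
= 21.32%

21.32%


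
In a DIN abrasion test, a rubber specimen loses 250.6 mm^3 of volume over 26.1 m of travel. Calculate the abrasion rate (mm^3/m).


Rate = volume_loss / distance
= 250.6 / 26.1
= 9.602 mm^3/m

9.602 mm^3/m


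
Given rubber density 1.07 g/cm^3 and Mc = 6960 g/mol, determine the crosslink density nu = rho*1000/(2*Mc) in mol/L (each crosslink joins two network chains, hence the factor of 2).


nu = rho * 1000 / (2 * Mc)
nu = 1.07 * 1000 / (2 * 6960)
nu = 1070.0 / 13920
nu = 0.0769 mol/L

0.0769 mol/L


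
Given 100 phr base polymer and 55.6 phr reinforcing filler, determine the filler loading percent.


Filler % = filler / (rubber + filler) * 100
= 55.6 / (100 + 55.6) * 100
= 55.6 / 155.6 * 100
= 35.73%

35.73%


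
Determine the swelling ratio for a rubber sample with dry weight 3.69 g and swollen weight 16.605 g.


Q = W_swollen / W_dry
Q = 16.605 / 3.69
Q = 4.5

Q = 4.5


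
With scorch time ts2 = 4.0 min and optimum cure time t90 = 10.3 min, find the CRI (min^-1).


CRI = 100 / (t90 - ts2)
= 100 / (10.3 - 4.0)
= 100 / 6.3
= 15.87 min^-1

15.87 min^-1


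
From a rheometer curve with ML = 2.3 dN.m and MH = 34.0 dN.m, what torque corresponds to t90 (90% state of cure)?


M90 = ML + 0.9 * (MH - ML)
M90 = 2.3 + 0.9 * (34.0 - 2.3)
M90 = 2.3 + 0.9 * 31.7
M90 = 30.83 dN.m

30.83 dN.m


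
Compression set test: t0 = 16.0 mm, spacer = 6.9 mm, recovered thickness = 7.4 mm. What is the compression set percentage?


CS = (t0 - recovered) / (t0 - ts) * 100
= (16.0 - 7.4) / (16.0 - 6.9) * 100
= 8.6 / 9.1 * 100
= 94.5%

94.5%


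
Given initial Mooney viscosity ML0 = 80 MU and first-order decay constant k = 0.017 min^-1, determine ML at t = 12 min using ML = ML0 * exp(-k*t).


ML = ML0 * exp(-k * t)
ML = 80 * exp(-0.017 * 12)
ML = 80 * 0.8155
ML = 65.24 MU

65.24 MU


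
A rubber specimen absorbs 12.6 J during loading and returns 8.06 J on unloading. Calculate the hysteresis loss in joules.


Hysteresis loss = loading - unloading
= 12.6 - 8.06
= 4.54 J

4.54 J


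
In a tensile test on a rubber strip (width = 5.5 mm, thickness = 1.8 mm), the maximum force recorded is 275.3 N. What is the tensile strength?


Area = width * thickness = 5.5 * 1.8 = 9.9 mm^2
TS = force / area = 275.3 / 9.9 = 27.81 MPa

27.81 MPa


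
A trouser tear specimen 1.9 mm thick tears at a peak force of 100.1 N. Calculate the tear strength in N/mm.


Tear strength = force / thickness
= 100.1 / 1.9
= 52.68 N/mm

52.68 N/mm


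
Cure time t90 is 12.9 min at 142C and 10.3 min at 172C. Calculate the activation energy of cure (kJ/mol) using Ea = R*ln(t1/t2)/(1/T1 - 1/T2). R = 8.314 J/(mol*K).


T1 = 415.15 K, T2 = 445.15 K
1/T1 - 1/T2 = 1.6233e-04
ln(t1/t2) = ln(12.9/10.3) = 0.2251
Ea = 8.314 * 0.2251 / 1.6233e-04 = 11527.7270 J/mol
Ea = 11.53 kJ/mol

11.53 kJ/mol


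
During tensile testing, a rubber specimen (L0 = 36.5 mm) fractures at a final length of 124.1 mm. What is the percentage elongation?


Elongation = (Lf - L0) / L0 * 100
= (124.1 - 36.5) / 36.5 * 100
= 87.6 / 36.5 * 100
= 240.0%

240.0%


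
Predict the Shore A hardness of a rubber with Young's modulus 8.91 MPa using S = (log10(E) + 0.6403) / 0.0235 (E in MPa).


log10(E) = 0.0235*S - 0.6403  =>  S = (log10(E) + 0.6403) / 0.0235
log10(8.91) = 0.949878
S = (0.949878 + 0.6403) / 0.0235 = 1.590178 / 0.0235
S = 67.7

Shore A = 67.7


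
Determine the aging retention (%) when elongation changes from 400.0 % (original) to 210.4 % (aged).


Retention = aged / original * 100
= 210.4 / 400.0 * 100
= 52.6%

52.6%


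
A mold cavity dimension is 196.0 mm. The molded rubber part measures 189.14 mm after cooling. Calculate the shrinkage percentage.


Shrinkage = (mold - part) / mold * 100
= (196.0 - 189.14) / 196.0 * 100
= 6.86 / 196.0 * 100
= 3.5%

3.5%


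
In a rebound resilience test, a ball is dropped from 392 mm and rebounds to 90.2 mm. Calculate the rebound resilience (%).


Resilience = h_rebound / h_drop * 100
= 90.2 / 392 * 100
= 23.0%

23.0%


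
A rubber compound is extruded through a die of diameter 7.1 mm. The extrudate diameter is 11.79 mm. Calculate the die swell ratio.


Die swell ratio = D_extrudate / D_die
= 11.79 / 7.1
= 1.661

Die swell = 1.661


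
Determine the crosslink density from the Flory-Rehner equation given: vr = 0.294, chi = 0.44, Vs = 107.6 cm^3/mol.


ln(1 - vr) = ln(1 - 0.294) = -0.3481
Numerator = -((-0.3481) + 0.294 + 0.44 * 0.294^2) = 0.0161
Denominator = 107.6 * (0.294^(1/3) - 0.294/2) = 55.7303
nu = 0.0161 / 55.7303 = 2.8904e-04 mol/cm^3

2.8904e-04 mol/cm^3


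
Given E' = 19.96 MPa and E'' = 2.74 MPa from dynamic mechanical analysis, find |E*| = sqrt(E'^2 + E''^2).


|E*| = sqrt(E'^2 + E''^2)
= sqrt(19.96^2 + 2.74^2)
= sqrt(398.4016 + 7.5076)
= 20.147 MPa

20.147 MPa


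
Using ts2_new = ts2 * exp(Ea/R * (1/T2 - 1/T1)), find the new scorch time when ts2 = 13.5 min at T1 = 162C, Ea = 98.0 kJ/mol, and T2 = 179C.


Convert temperatures: T1 = 162 + 273.15 = 435.15 K, T2 = 179 + 273.15 = 452.15 K
ts2_new = 13.5 * exp(98000 / 8.314 * (1/452.15 - 1/435.15))
1/T2 - 1/T1 = -8.6403e-05
ts2_new = 4.88 min

4.88 min


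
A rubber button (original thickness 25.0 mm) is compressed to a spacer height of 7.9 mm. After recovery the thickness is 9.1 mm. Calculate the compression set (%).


CS = (t0 - recovered) / (t0 - ts) * 100
= (25.0 - 9.1) / (25.0 - 7.9) * 100
= 15.9 / 17.1 * 100
= 93.0%

93.0%


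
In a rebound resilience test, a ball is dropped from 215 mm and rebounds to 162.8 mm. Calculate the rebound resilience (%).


Resilience = h_rebound / h_drop * 100
= 162.8 / 215 * 100
= 75.7%

75.7%


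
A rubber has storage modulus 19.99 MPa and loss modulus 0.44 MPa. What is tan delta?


tan delta = E'' / E'
= 0.44 / 19.99
= 0.022

tan delta = 0.022


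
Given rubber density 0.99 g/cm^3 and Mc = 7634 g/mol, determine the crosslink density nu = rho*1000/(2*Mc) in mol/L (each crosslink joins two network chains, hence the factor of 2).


nu = rho * 1000 / (2 * Mc)
nu = 0.99 * 1000 / (2 * 7634)
nu = 990.0 / 15268
nu = 0.0648 mol/L

0.0648 mol/L


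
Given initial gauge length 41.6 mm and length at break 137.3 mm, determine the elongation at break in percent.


Elongation = (Lf - L0) / L0 * 100
= (137.3 - 41.6) / 41.6 * 100
= 95.7 / 41.6 * 100
= 230.0%

230.0%


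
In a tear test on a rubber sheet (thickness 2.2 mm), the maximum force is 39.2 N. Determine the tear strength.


Tear strength = force / thickness
= 39.2 / 2.2
= 17.82 N/mm

17.82 N/mm


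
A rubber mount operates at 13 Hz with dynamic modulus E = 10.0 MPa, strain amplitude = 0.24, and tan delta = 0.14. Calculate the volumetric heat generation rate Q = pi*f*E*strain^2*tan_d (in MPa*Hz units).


Q = pi * f * E * strain^2 * tan_d
= pi * 13 * 10.0 * 0.24^2 * 0.14
= pi * 13 * 10.0 * 0.0576 * 0.14
= 3.2934

Q = 3.2934


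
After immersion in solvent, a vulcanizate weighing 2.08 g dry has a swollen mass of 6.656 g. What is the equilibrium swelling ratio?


Q = W_swollen / W_dry
Q = 6.656 / 2.08
Q = 3.2

Q = 3.2


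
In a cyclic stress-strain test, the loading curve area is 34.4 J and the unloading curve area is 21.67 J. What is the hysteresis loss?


Hysteresis loss = loading - unloading
= 34.4 - 21.67
= 12.73 J

12.73 J


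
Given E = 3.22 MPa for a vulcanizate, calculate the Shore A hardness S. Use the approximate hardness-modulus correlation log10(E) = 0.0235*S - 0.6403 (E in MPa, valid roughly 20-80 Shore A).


log10(E) = 0.0235*S - 0.6403  =>  S = (log10(E) + 0.6403) / 0.0235
log10(3.22) = 0.507856
S = (0.507856 + 0.6403) / 0.0235 = 1.148156 / 0.0235
S = 48.9

Shore A = 48.9


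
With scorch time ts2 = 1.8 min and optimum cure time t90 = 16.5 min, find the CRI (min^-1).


CRI = 100 / (t90 - ts2)
= 100 / (16.5 - 1.8)
= 100 / 14.7
= 6.8 min^-1

6.8 min^-1


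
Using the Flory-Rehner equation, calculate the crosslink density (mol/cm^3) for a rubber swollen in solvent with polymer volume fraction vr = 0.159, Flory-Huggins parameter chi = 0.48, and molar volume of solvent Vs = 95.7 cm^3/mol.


ln(1 - vr) = ln(1 - 0.159) = -0.1732
Numerator = -((-0.1732) + 0.159 + 0.48 * 0.159^2) = 0.0020
Denominator = 95.7 * (0.159^(1/3) - 0.159/2) = 44.2373
nu = 0.0020 / 44.2373 = 4.5860e-05 mol/cm^3

4.5860e-05 mol/cm^3


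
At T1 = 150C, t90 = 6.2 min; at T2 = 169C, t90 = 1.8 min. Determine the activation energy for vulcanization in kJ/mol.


T1 = 423.15 K, T2 = 442.15 K
1/T1 - 1/T2 = 1.0155e-04
ln(t1/t2) = ln(6.2/1.8) = 1.2368
Ea = 8.314 * 1.2368 / 1.0155e-04 = 101252.7312 J/mol
Ea = 101.25 kJ/mol

101.25 kJ/mol


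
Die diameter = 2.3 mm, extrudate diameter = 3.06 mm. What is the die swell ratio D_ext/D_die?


Die swell ratio = D_extrudate / D_die
= 3.06 / 2.3
= 1.33

Die swell = 1.33


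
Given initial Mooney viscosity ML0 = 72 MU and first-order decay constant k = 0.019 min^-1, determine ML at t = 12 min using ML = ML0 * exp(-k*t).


ML = ML0 * exp(-k * t)
ML = 72 * exp(-0.019 * 12)
ML = 72 * 0.7961
ML = 57.32 MU

57.32 MU


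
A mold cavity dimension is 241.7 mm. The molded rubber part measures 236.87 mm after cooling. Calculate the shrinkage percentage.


Shrinkage = (mold - part) / mold * 100
= (241.7 - 236.87) / 241.7 * 100
= 4.83 / 241.7 * 100
= 2.0%

2.0%


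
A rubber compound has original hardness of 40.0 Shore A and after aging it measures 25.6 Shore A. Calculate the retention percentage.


Retention = aged / original * 100
= 25.6 / 40.0 * 100
= 64.0%

64.0%


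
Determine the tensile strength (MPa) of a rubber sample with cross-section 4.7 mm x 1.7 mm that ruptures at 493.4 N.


Area = width * thickness = 4.7 * 1.7 = 7.99 mm^2
TS = force / area = 493.4 / 7.99 = 61.75 MPa

61.75 MPa


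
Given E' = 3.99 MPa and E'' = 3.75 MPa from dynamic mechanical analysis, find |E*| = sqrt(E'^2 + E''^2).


|E*| = sqrt(E'^2 + E''^2)
= sqrt(3.99^2 + 3.75^2)
= sqrt(15.9201 + 14.0625)
= 5.476 MPa

5.476 MPa


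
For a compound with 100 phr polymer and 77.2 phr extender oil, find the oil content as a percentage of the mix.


Oil % = oil / (100 + oil) * 100
= 77.2 / (100 + 77.2) * 100
= 77.2 / 177.2 * 100
= 43.57%

43.57%


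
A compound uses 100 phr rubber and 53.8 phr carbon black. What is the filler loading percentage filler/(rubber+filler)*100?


Filler % = filler / (rubber + filler) * 100
= 53.8 / (100 + 53.8) * 100
= 53.8 / 153.8 * 100
= 34.98%

34.98%


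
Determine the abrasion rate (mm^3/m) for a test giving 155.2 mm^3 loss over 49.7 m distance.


Rate = volume_loss / distance
= 155.2 / 49.7
= 3.123 mm^3/m

3.123 mm^3/m


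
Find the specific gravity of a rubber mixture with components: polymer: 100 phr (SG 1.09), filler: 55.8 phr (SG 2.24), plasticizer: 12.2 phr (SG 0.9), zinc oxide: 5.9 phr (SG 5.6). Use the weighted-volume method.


Sum of weights = 173.9
Volume contributions:
  polymer: 100/1.09 = 91.7431
  filler: 55.8/2.24 = 24.9107
  plasticizer: 12.2/0.9 = 13.5556
  zinc oxide: 5.9/5.6 = 1.0536
Sum of volumes = 131.2630
SG = 173.9 / 131.2630 = 1.325

SG = 1.325


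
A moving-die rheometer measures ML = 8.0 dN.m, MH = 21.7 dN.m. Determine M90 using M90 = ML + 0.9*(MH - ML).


M90 = ML + 0.9 * (MH - ML)
M90 = 8.0 + 0.9 * (21.7 - 8.0)
M90 = 8.0 + 0.9 * 13.7
M90 = 20.33 dN.m

20.33 dN.m


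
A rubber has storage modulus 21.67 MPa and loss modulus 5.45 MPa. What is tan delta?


tan delta = E'' / E'
= 5.45 / 21.67
= 0.2515

tan delta = 0.2515


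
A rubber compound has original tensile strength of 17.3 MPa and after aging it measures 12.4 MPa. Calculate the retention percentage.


Retention = aged / original * 100
= 12.4 / 17.3 * 100
= 71.7%

71.7%


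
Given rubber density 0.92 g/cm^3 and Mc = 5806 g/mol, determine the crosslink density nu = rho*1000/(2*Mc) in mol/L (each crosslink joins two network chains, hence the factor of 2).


nu = rho * 1000 / (2 * Mc)
nu = 0.92 * 1000 / (2 * 5806)
nu = 920.0 / 11612
nu = 0.0792 mol/L

0.0792 mol/L


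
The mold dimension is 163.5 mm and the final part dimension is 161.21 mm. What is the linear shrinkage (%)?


Shrinkage = (mold - part) / mold * 100
= (163.5 - 161.21) / 163.5 * 100
= 2.29 / 163.5 * 100
= 1.4%

1.4%


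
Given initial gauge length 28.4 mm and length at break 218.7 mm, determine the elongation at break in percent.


Elongation = (Lf - L0) / L0 * 100
= (218.7 - 28.4) / 28.4 * 100
= 190.3 / 28.4 * 100
= 670.1%

670.1%


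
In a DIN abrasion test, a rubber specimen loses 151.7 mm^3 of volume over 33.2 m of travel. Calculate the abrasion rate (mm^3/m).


Rate = volume_loss / distance
= 151.7 / 33.2
= 4.569 mm^3/m

4.569 mm^3/m


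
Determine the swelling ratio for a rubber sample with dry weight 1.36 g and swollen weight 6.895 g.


Q = W_swollen / W_dry
Q = 6.895 / 1.36
Q = 5.07

Q = 5.07


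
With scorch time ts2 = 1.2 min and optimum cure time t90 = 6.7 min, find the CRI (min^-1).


CRI = 100 / (t90 - ts2)
= 100 / (6.7 - 1.2)
= 100 / 5.5
= 18.18 min^-1

18.18 min^-1


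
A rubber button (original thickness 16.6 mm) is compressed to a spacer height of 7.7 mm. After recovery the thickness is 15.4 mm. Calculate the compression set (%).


CS = (t0 - recovered) / (t0 - ts) * 100
= (16.6 - 15.4) / (16.6 - 7.7) * 100
= 1.2 / 8.9 * 100
= 13.5%

13.5%


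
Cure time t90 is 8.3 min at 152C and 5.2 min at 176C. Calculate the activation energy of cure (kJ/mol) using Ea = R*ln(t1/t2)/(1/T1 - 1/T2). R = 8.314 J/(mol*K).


T1 = 425.15 K, T2 = 449.15 K
1/T1 - 1/T2 = 1.2568e-04
ln(t1/t2) = ln(8.3/5.2) = 0.4676
Ea = 8.314 * 0.4676 / 1.2568e-04 = 30931.7135 J/mol
Ea = 30.93 kJ/mol

30.93 kJ/mol


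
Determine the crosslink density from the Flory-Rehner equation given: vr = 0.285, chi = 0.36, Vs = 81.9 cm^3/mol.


ln(1 - vr) = ln(1 - 0.285) = -0.3355
Numerator = -((-0.3355) + 0.285 + 0.36 * 0.285^2) = 0.0212
Denominator = 81.9 * (0.285^(1/3) - 0.285/2) = 42.2264
nu = 0.0212 / 42.2264 = 5.0281e-04 mol/cm^3

5.0281e-04 mol/cm^3


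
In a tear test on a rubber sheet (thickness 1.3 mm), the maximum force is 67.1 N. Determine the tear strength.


Tear strength = force / thickness
= 67.1 / 1.3
= 51.62 N/mm

51.62 N/mm


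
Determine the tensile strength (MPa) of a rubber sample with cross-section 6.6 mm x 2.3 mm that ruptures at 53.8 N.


Area = width * thickness = 6.6 * 2.3 = 15.18 mm^2
TS = force / area = 53.8 / 15.18 = 3.54 MPa

3.54 MPa


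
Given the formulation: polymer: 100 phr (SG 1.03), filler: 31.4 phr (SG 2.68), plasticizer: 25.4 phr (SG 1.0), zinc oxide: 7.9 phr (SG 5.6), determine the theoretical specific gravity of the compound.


Sum of weights = 164.7
Volume contributions:
  polymer: 100/1.03 = 97.0874
  filler: 31.4/2.68 = 11.7164
  plasticizer: 25.4/1.0 = 25.4000
  zinc oxide: 7.9/5.6 = 1.4107
Sum of volumes = 135.6145
SG = 164.7 / 135.6145 = 1.214

SG = 1.214


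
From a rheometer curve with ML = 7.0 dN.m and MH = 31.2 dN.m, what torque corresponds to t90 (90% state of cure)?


M90 = ML + 0.9 * (MH - ML)
M90 = 7.0 + 0.9 * (31.2 - 7.0)
M90 = 7.0 + 0.9 * 24.2
M90 = 28.78 dN.m

28.78 dN.m


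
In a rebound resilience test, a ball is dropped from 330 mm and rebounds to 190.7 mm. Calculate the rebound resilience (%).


Resilience = h_rebound / h_drop * 100
= 190.7 / 330 * 100
= 57.8%

57.8%


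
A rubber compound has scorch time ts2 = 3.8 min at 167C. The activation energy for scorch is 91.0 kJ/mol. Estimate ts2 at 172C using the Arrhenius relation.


Convert temperatures: T1 = 167 + 273.15 = 440.15 K, T2 = 172 + 273.15 = 445.15 K
ts2_new = 3.8 * exp(91000 / 8.314 * (1/445.15 - 1/440.15))
1/T2 - 1/T1 = -2.5519e-05
ts2_new = 2.87 min

2.87 min


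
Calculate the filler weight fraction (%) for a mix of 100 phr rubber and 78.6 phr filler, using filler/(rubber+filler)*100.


Filler % = filler / (rubber + filler) * 100
= 78.6 / (100 + 78.6) * 100
= 78.6 / 178.6 * 100
= 44.01%

44.01%


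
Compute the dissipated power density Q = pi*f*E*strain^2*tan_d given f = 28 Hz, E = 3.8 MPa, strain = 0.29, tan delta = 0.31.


Q = pi * f * E * strain^2 * tan_d
= pi * 28 * 3.8 * 0.29^2 * 0.31
= pi * 28 * 3.8 * 0.0841 * 0.31
= 8.7146

Q = 8.7146


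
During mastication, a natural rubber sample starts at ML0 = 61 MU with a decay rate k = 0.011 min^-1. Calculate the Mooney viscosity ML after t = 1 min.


ML = ML0 * exp(-k * t)
ML = 61 * exp(-0.011 * 1)
ML = 61 * 0.9891
ML = 60.33 MU

60.33 MU


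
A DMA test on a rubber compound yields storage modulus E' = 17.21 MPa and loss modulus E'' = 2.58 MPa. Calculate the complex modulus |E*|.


|E*| = sqrt(E'^2 + E''^2)
= sqrt(17.21^2 + 2.58^2)
= sqrt(296.1841 + 6.6564)
= 17.402 MPa

17.402 MPa


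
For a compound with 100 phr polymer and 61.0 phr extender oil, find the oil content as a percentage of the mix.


Oil % = oil / (100 + oil) * 100
= 61.0 / (100 + 61.0) * 100
= 61.0 / 161.0 * 100
= 37.89%

37.89%


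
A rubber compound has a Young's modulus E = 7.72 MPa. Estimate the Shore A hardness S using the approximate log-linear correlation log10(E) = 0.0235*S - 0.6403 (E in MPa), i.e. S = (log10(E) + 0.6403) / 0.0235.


log10(E) = 0.0235*S - 0.6403  =>  S = (log10(E) + 0.6403) / 0.0235
log10(7.72) = 0.887617
S = (0.887617 + 0.6403) / 0.0235 = 1.527917 / 0.0235
S = 65.0

Shore A = 65.0


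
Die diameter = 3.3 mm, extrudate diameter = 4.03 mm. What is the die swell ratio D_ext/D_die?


Die swell ratio = D_extrudate / D_die
= 4.03 / 3.3
= 1.221

Die swell = 1.221


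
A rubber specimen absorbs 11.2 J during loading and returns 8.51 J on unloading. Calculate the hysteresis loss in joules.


Hysteresis loss = loading - unloading
= 11.2 - 8.51
= 2.69 J

2.69 J


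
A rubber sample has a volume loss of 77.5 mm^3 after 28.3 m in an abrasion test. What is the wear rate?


Rate = volume_loss / distance
= 77.5 / 28.3
= 2.739 mm^3/m

2.739 mm^3/m


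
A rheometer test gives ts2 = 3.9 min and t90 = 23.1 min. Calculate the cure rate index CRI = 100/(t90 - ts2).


CRI = 100 / (t90 - ts2)
= 100 / (23.1 - 3.9)
= 100 / 19.2
= 5.21 min^-1

5.21 min^-1


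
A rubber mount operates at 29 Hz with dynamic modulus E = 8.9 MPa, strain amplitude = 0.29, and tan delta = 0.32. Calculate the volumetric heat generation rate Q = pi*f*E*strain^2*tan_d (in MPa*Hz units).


Q = pi * f * E * strain^2 * tan_d
= pi * 29 * 8.9 * 0.29^2 * 0.32
= pi * 29 * 8.9 * 0.0841 * 0.32
= 21.8215

Q = 21.8215


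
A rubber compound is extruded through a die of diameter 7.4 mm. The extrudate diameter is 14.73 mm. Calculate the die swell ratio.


Die swell ratio = D_extrudate / D_die
= 14.73 / 7.4
= 1.991

Die swell = 1.991


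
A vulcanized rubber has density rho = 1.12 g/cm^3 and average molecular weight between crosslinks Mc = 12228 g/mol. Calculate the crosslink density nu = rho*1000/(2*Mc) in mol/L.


nu = rho * 1000 / (2 * Mc)
nu = 1.12 * 1000 / (2 * 12228)
nu = 1120.0 / 24456
nu = 0.0458 mol/L

0.0458 mol/L


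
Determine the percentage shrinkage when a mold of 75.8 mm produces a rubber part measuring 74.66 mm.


Shrinkage = (mold - part) / mold * 100
= (75.8 - 74.66) / 75.8 * 100
= 1.14 / 75.8 * 100
= 1.5%

1.5%


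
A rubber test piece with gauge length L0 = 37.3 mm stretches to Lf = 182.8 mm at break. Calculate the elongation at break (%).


Elongation = (Lf - L0) / L0 * 100
= (182.8 - 37.3) / 37.3 * 100
= 145.5 / 37.3 * 100
= 390.1%

390.1%


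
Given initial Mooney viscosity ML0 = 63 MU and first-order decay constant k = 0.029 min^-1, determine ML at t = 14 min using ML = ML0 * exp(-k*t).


ML = ML0 * exp(-k * t)
ML = 63 * exp(-0.029 * 14)
ML = 63 * 0.6663
ML = 41.98 MU

41.98 MU


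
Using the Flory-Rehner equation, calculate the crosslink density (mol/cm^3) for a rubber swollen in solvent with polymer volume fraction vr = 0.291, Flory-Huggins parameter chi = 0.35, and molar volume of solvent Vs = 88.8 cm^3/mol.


ln(1 - vr) = ln(1 - 0.291) = -0.3439
Numerator = -((-0.3439) + 0.291 + 0.35 * 0.291^2) = 0.0233
Denominator = 88.8 * (0.291^(1/3) - 0.291/2) = 45.9247
nu = 0.0233 / 45.9247 = 5.0651e-04 mol/cm^3

5.0651e-04 mol/cm^3


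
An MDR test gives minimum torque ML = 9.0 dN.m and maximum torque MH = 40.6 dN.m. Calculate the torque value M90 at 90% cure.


M90 = ML + 0.9 * (MH - ML)
M90 = 9.0 + 0.9 * (40.6 - 9.0)
M90 = 9.0 + 0.9 * 31.6
M90 = 37.44 dN.m

37.44 dN.m


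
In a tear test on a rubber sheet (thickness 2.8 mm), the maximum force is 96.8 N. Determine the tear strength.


Tear strength = force / thickness
= 96.8 / 2.8
= 34.57 N/mm

34.57 N/mm


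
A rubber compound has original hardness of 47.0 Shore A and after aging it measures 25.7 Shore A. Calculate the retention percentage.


Retention = aged / original * 100
= 25.7 / 47.0 * 100
= 54.7%

54.7%


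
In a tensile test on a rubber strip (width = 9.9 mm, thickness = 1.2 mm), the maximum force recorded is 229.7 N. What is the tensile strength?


Area = width * thickness = 9.9 * 1.2 = 11.88 mm^2
TS = force / area = 229.7 / 11.88 = 19.34 MPa

19.34 MPa


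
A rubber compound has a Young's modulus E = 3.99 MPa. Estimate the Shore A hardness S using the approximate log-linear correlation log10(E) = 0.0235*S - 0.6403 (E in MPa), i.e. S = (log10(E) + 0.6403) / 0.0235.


log10(E) = 0.0235*S - 0.6403  =>  S = (log10(E) + 0.6403) / 0.0235
log10(3.99) = 0.600973
S = (0.600973 + 0.6403) / 0.0235 = 1.241273 / 0.0235
S = 52.8

Shore A = 52.8


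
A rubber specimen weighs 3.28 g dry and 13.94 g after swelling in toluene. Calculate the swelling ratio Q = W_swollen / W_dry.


Q = W_swollen / W_dry
Q = 13.94 / 3.28
Q = 4.25

Q = 4.25


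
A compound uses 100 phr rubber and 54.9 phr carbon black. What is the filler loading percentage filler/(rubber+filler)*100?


Filler % = filler / (rubber + filler) * 100
= 54.9 / (100 + 54.9) * 100
= 54.9 / 154.9 * 100
= 35.44%

35.44%


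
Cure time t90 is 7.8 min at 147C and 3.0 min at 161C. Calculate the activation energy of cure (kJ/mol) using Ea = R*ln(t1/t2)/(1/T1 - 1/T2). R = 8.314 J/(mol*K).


T1 = 420.15 K, T2 = 434.15 K
1/T1 - 1/T2 = 7.6751e-05
ln(t1/t2) = ln(7.8/3.0) = 0.9555
Ea = 8.314 * 0.9555 / 7.6751e-05 = 103505.1719 J/mol
Ea = 103.51 kJ/mol

103.51 kJ/mol


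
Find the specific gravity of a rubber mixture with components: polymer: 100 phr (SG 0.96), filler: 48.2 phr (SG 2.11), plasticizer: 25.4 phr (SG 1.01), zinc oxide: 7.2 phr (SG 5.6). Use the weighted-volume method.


Sum of weights = 180.8
Volume contributions:
  polymer: 100/0.96 = 104.1667
  filler: 48.2/2.11 = 22.8436
  plasticizer: 25.4/1.01 = 25.1485
  zinc oxide: 7.2/5.6 = 1.2857
Sum of volumes = 153.4445
SG = 180.8 / 153.4445 = 1.178

SG = 1.178


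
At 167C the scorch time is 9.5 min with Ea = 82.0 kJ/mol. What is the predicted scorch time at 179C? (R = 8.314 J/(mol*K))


Convert temperatures: T1 = 167 + 273.15 = 440.15 K, T2 = 179 + 273.15 = 452.15 K
ts2_new = 9.5 * exp(82000 / 8.314 * (1/452.15 - 1/440.15))
1/T2 - 1/T1 = -6.0297e-05
ts2_new = 5.24 min

5.24 min


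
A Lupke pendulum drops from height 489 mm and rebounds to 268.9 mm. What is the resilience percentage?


Resilience = h_rebound / h_drop * 100
= 268.9 / 489 * 100
= 55.0%

55.0%


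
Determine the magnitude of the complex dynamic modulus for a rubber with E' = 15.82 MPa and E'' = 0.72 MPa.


|E*| = sqrt(E'^2 + E''^2)
= sqrt(15.82^2 + 0.72^2)
= sqrt(250.2724 + 0.5184)
= 15.836 MPa

15.836 MPa


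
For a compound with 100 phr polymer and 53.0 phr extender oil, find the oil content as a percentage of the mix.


Oil % = oil / (100 + oil) * 100
= 53.0 / (100 + 53.0) * 100
= 53.0 / 153.0 * 100
= 34.64%

34.64%


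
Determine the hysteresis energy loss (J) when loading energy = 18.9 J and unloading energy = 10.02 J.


Hysteresis loss = loading - unloading
= 18.9 - 10.02
= 8.88 J

8.88 J


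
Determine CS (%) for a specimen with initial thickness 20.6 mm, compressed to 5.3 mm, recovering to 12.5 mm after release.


CS = (t0 - recovered) / (t0 - ts) * 100
= (20.6 - 12.5) / (20.6 - 5.3) * 100
= 8.1 / 15.3 * 100
= 52.9%

52.9%


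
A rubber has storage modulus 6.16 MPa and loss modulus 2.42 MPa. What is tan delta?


tan delta = E'' / E'
= 2.42 / 6.16
= 0.3929

tan delta = 0.3929


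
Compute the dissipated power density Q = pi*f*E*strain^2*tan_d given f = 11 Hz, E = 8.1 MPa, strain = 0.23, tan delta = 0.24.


Q = pi * f * E * strain^2 * tan_d
= pi * 11 * 8.1 * 0.23^2 * 0.24
= pi * 11 * 8.1 * 0.0529 * 0.24
= 3.5538

Q = 3.5538


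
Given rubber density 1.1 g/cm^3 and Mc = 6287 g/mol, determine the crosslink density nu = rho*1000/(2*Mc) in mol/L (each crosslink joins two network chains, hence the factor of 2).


nu = rho * 1000 / (2 * Mc)
nu = 1.1 * 1000 / (2 * 6287)
nu = 1100.0 / 12574
nu = 0.0875 mol/L

0.0875 mol/L


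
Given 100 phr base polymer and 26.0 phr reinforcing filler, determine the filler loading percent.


Filler % = filler / (rubber + filler) * 100
= 26.0 / (100 + 26.0) * 100
= 26.0 / 126.0 * 100
= 20.63%

20.63%


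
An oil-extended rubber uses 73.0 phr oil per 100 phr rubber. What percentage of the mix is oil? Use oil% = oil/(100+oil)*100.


Oil % = oil / (100 + oil) * 100
= 73.0 / (100 + 73.0) * 100
= 73.0 / 173.0 * 100
= 42.2%

42.2%


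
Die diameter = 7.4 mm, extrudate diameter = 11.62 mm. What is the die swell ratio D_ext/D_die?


Die swell ratio = D_extrudate / D_die
= 11.62 / 7.4
= 1.57

Die swell = 1.57


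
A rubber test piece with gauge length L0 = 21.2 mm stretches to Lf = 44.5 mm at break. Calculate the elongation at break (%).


Elongation = (Lf - L0) / L0 * 100
= (44.5 - 21.2) / 21.2 * 100
= 23.3 / 21.2 * 100
= 109.9%

109.9%


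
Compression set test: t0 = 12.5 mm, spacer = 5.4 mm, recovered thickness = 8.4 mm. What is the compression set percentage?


CS = (t0 - recovered) / (t0 - ts) * 100
= (12.5 - 8.4) / (12.5 - 5.4) * 100
= 4.1 / 7.1 * 100
= 57.7%

57.7%


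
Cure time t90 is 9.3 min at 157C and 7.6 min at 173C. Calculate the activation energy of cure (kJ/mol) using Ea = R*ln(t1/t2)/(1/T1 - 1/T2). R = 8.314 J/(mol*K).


T1 = 430.15 K, T2 = 446.15 K
1/T1 - 1/T2 = 8.3372e-05
ln(t1/t2) = ln(9.3/7.6) = 0.2019
Ea = 8.314 * 0.2019 / 8.3372e-05 = 20130.4910 J/mol
Ea = 20.13 kJ/mol

20.13 kJ/mol


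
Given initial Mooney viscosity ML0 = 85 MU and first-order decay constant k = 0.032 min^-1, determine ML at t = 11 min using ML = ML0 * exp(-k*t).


ML = ML0 * exp(-k * t)
ML = 85 * exp(-0.032 * 11)
ML = 85 * 0.7033
ML = 59.78 MU

59.78 MU


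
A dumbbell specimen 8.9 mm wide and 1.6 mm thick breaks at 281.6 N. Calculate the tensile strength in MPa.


Area = width * thickness = 8.9 * 1.6 = 14.24 mm^2
TS = force / area = 281.6 / 14.24 = 19.78 MPa

19.78 MPa


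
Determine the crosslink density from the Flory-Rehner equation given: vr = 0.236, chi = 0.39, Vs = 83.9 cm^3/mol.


ln(1 - vr) = ln(1 - 0.236) = -0.2692
Numerator = -((-0.2692) + 0.236 + 0.39 * 0.236^2) = 0.0115
Denominator = 83.9 * (0.236^(1/3) - 0.236/2) = 41.9479
nu = 0.0115 / 41.9479 = 2.7334e-04 mol/cm^3

2.7334e-04 mol/cm^3


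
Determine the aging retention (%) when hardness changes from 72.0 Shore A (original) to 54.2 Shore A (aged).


Retention = aged / original * 100
= 54.2 / 72.0 * 100
= 75.3%

75.3%


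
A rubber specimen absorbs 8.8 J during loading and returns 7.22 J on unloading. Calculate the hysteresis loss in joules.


Hysteresis loss = loading - unloading
= 8.8 - 7.22
= 1.58 J

1.58 J


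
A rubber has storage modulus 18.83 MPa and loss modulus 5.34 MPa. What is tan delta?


tan delta = E'' / E'
= 5.34 / 18.83
= 0.2836

tan delta = 0.2836


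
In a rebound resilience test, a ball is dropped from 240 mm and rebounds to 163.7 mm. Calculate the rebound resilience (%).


Resilience = h_rebound / h_drop * 100
= 163.7 / 240 * 100
= 68.2%

68.2%


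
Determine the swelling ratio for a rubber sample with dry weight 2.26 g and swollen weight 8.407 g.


Q = W_swollen / W_dry
Q = 8.407 / 2.26
Q = 3.72

Q = 3.72


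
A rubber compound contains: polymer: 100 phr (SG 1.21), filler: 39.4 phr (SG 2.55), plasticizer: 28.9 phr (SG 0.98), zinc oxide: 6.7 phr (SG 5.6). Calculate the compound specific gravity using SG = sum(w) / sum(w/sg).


Sum of weights = 175.0
Volume contributions:
  polymer: 100/1.21 = 82.6446
  filler: 39.4/2.55 = 15.4510
  plasticizer: 28.9/0.98 = 29.4898
  zinc oxide: 6.7/5.6 = 1.1964
Sum of volumes = 128.7818
SG = 175.0 / 128.7818 = 1.359

SG = 1.359


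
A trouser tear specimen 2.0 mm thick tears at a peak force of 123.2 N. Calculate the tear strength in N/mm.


Tear strength = force / thickness
= 123.2 / 2.0
= 61.6 N/mm

61.6 N/mm


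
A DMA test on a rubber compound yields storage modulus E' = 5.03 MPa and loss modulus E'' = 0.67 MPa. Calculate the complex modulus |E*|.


|E*| = sqrt(E'^2 + E''^2)
= sqrt(5.03^2 + 0.67^2)
= sqrt(25.3009 + 0.4489)
= 5.074 MPa

5.074 MPa


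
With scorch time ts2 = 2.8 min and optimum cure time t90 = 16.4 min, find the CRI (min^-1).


CRI = 100 / (t90 - ts2)
= 100 / (16.4 - 2.8)
= 100 / 13.6
= 7.35 min^-1

7.35 min^-1


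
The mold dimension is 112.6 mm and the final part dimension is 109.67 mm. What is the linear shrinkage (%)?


Shrinkage = (mold - part) / mold * 100
= (112.6 - 109.67) / 112.6 * 100
= 2.93 / 112.6 * 100
= 2.6%

2.6%


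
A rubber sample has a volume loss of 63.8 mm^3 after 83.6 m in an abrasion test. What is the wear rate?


Rate = volume_loss / distance
= 63.8 / 83.6
= 0.763 mm^3/m

0.763 mm^3/m


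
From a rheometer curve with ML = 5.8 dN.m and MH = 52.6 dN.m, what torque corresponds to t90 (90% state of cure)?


M90 = ML + 0.9 * (MH - ML)
M90 = 5.8 + 0.9 * (52.6 - 5.8)
M90 = 5.8 + 0.9 * 46.8
M90 = 47.92 dN.m

47.92 dN.m


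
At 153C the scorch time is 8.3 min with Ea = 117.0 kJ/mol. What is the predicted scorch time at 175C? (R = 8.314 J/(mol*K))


Convert temperatures: T1 = 153 + 273.15 = 426.15 K, T2 = 175 + 273.15 = 448.15 K
ts2_new = 8.3 * exp(117000 / 8.314 * (1/448.15 - 1/426.15))
1/T2 - 1/T1 = -1.1520e-04
ts2_new = 1.64 min

1.64 min


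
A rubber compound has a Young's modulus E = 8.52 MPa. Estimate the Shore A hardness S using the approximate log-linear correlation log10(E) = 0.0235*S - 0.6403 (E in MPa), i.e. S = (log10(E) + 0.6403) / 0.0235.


log10(E) = 0.0235*S - 0.6403  =>  S = (log10(E) + 0.6403) / 0.0235
log10(8.52) = 0.930440
S = (0.930440 + 0.6403) / 0.0235 = 1.570740 / 0.0235
S = 66.8

Shore A = 66.8


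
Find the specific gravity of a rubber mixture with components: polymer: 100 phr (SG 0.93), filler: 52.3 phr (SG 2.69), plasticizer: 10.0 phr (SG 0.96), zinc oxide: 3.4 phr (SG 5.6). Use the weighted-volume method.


Sum of weights = 165.7
Volume contributions:
  polymer: 100/0.93 = 107.5269
  filler: 52.3/2.69 = 19.4424
  plasticizer: 10.0/0.96 = 10.4167
  zinc oxide: 3.4/5.6 = 0.6071
Sum of volumes = 137.9931
SG = 165.7 / 137.9931 = 1.201

SG = 1.201


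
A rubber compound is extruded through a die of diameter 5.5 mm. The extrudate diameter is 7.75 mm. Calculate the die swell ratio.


Die swell ratio = D_extrudate / D_die
= 7.75 / 5.5
= 1.409

Die swell = 1.409


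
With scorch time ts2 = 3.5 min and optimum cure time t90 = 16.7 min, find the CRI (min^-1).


CRI = 100 / (t90 - ts2)
= 100 / (16.7 - 3.5)
= 100 / 13.2
= 7.58 min^-1

7.58 min^-1


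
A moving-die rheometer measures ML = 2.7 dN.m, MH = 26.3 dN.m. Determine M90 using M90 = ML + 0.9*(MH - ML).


M90 = ML + 0.9 * (MH - ML)
M90 = 2.7 + 0.9 * (26.3 - 2.7)
M90 = 2.7 + 0.9 * 23.6
M90 = 23.94 dN.m

23.94 dN.m


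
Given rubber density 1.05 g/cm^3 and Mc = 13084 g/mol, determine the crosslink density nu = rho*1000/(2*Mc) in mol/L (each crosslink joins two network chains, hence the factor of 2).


nu = rho * 1000 / (2 * Mc)
nu = 1.05 * 1000 / (2 * 13084)
nu = 1050.0 / 26168
nu = 0.0401 mol/L

0.0401 mol/L


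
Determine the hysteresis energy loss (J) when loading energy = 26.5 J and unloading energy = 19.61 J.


Hysteresis loss = loading - unloading
= 26.5 - 19.61
= 6.89 J

6.89 J


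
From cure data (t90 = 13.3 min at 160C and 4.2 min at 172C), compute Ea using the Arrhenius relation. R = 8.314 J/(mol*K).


T1 = 433.15 K, T2 = 445.15 K
1/T1 - 1/T2 = 6.2235e-05
ln(t1/t2) = ln(13.3/4.2) = 1.1527
Ea = 8.314 * 1.1527 / 6.2235e-05 = 153986.2858 J/mol
Ea = 153.99 kJ/mol

153.99 kJ/mol


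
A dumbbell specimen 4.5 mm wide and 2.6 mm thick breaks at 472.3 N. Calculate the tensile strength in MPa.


Area = width * thickness = 4.5 * 2.6 = 11.7 mm^2
TS = force / area = 472.3 / 11.7 = 40.37 MPa

40.37 MPa


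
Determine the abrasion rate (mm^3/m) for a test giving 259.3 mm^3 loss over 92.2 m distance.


Rate = volume_loss / distance
= 259.3 / 92.2
= 2.812 mm^3/m

2.812 mm^3/m


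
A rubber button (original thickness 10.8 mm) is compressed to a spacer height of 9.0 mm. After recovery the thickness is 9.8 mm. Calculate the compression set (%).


CS = (t0 - recovered) / (t0 - ts) * 100
= (10.8 - 9.8) / (10.8 - 9.0) * 100
= 1.0 / 1.8 * 100
= 55.6%

55.6%


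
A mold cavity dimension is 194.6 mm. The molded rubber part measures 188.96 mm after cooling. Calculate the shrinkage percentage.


Shrinkage = (mold - part) / mold * 100
= (194.6 - 188.96) / 194.6 * 100
= 5.64 / 194.6 * 100
= 2.9%

2.9%


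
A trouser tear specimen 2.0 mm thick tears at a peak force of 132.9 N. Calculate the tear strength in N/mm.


Tear strength = force / thickness
= 132.9 / 2.0
= 66.45 N/mm

66.45 N/mm


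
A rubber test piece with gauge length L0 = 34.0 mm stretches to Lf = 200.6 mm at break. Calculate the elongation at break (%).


Elongation = (Lf - L0) / L0 * 100
= (200.6 - 34.0) / 34.0 * 100
= 166.6 / 34.0 * 100
= 490.0%

490.0%


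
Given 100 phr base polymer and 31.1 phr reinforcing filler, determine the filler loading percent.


Filler % = filler / (rubber + filler) * 100
= 31.1 / (100 + 31.1) * 100
= 31.1 / 131.1 * 100
= 23.72%

23.72%


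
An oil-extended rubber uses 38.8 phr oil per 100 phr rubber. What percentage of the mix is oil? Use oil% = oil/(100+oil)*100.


Oil % = oil / (100 + oil) * 100
= 38.8 / (100 + 38.8) * 100
= 38.8 / 138.8 * 100
= 27.95%

27.95%


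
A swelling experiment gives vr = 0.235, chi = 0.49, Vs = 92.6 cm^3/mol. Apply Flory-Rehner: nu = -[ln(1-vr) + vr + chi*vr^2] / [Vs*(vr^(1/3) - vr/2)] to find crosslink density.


ln(1 - vr) = ln(1 - 0.235) = -0.2679
Numerator = -((-0.2679) + 0.235 + 0.49 * 0.235^2) = 0.0058
Denominator = 92.6 * (0.235^(1/3) - 0.235/2) = 46.2630
nu = 0.0058 / 46.2630 = 1.2579e-04 mol/cm^3

1.2579e-04 mol/cm^3


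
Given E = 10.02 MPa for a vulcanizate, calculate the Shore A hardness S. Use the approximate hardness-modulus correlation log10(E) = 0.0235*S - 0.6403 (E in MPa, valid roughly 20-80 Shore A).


log10(E) = 0.0235*S - 0.6403  =>  S = (log10(E) + 0.6403) / 0.0235
log10(10.02) = 1.000868
S = (1.000868 + 0.6403) / 0.0235 = 1.641168 / 0.0235
S = 69.8

Shore A = 69.8


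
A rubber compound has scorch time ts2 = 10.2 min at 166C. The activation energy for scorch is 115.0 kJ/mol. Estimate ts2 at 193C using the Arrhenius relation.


Convert temperatures: T1 = 166 + 273.15 = 439.15 K, T2 = 193 + 273.15 = 466.15 K
ts2_new = 10.2 * exp(115000 / 8.314 * (1/466.15 - 1/439.15))
1/T2 - 1/T1 = -1.3189e-04
ts2_new = 1.65 min

1.65 min
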